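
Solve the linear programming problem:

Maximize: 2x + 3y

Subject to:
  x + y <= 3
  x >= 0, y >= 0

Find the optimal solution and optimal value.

The feasible region has vertices at [(0, 0), (3, 0), (0, 3)].
Checking objective 2x + 3y at each vertex:
  (0, 0): 2*0 + 3*0 = 0
  (3, 0): 2*3 + 3*0 = 6
  (0, 3): 2*0 + 3*3 = 9
Maximum is 9 at (0, 3).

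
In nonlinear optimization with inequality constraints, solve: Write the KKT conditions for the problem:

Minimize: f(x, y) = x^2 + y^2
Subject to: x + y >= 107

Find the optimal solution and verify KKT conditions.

KKT conditions for min x^2 + y^2 s.t. x + y >= 107:
Stationarity: 2x = mu, 2y = mu
So x = y = mu/2.
Complementary slackness: mu*(x + y - 107) = 0
Primal feasibility: x + y >= 107; dual feasibility: mu >= 0
If mu = 0 then x = y = 0, but 0 + 0 < 107 is infeasible, so the constraint is active.
Constraint active: x + y = 2*(mu/2) = 107 => mu = 107
x = y = 107/2, f = 11449/2
Verify: stationarity 2*(107/2) = 107 = mu; primal 107/2 + 107/2 = 107 >= 107; dual mu = 107 >= 0; complementary slackness 107*(107 - 107) = 0. All KKT conditions hold.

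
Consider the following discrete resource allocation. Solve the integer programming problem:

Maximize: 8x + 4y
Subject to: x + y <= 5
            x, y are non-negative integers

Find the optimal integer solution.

Objective: 8x + 4y, constraint: x + y <= 5
Coefficient of x is 8 >= coefficient of y is 4, so allocate the entire budget to x.
Optimal: x = 5, y = 0, value = 40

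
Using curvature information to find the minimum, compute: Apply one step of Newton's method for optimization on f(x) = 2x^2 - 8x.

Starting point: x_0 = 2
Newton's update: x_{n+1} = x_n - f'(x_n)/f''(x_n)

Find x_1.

f(x) = 2x^2 - 8x
f'(x) = 4x + (-8), f''(x) = 4
Newton step: x_1 = x_0 - f'(x_0)/f''(x_0)
f'(2) = 0
x_1 = 2 - 0/4 = 2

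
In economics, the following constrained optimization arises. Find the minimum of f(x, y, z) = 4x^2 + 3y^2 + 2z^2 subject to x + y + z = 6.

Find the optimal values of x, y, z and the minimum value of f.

Using Lagrange multipliers on f = 4x^2 + 3y^2 + 2z^2 with constraint x + y + z = 6:
Conditions: 2*4*x = lambda, 2*3*y = lambda, 2*2*z = lambda
So x = lambda/8, y = lambda/6, z = lambda/4
Substituting into constraint: lambda * (13/24) = 6
lambda = 144/13
x = 18/13, y = 24/13, z = 36/13
Minimum value = 432/13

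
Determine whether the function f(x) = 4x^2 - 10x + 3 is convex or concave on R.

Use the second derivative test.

f(x) = 4x^2 - 10x + 3
f'(x) = 8x - 10
f''(x) = 8
Since f''(x) = 8 > 0 for all x, f is convex on R.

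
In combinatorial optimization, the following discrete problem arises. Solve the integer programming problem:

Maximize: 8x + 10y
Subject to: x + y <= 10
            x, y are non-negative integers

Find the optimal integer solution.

Objective: 8x + 10y, constraint: x + y <= 10
Coefficient of y is 10 > coefficient of x is 8, so allocate the entire budget to y.
Optimal: x = 0, y = 10, value = 100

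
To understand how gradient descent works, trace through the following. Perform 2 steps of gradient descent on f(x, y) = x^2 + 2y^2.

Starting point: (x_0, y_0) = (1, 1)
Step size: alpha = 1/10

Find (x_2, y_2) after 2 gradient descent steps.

f(x,y) = x^2 + 2y^2
grad_x = 2x + 0y, grad_y = 4y + 0x
Step 1: grad = (2, 4), (4/5, 3/5)
Step 2: grad = (8/5, 12/5), (16/25, 9/25)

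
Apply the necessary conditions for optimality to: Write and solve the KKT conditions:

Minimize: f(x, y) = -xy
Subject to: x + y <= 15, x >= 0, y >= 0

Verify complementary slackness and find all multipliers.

Problem: min -xy s.t. x + y <= 15 (multiplier lambda), x >= 0 (mu_x), y >= 0 (mu_y)
KKT stationarity: -y + lambda - mu_x = 0, -x + lambda - mu_y = 0, with lambda, mu_x, mu_y >= 0
Complementary slackness: lambda*(x + y - 15) = 0, mu_x*x = 0, mu_y*y = 0
If lambda = 0: y = -mu_x <= 0 and x = -mu_y <= 0 force x = y = 0 with f = 0; but x = y = 15/2 is feasible with f = -225/4 < 0, so this is not the minimum. Hence lambda > 0 and x + y = 15.
Try x > 0, y > 0 (so mu_x = mu_y = 0): y = lambda, x = lambda => x = y = lambda
x + y = 15 => 2*lambda = 15 => lambda = 15/2
x* = y* = 15/2 > 0, consistent with mu_x = mu_y = 0.
(Any feasible point with x = 0 or y = 0 has f = 0 > -225/4, so the minimum is not on those boundaries.)
min(-xy) = -225/4 (i.e. max xy = 225/4)
Multipliers: lambda = 15/2, mu_x = 0, mu_y = 0
Complementary slackness: lambda*(x + y - 15) = 15/2*(15/2 + 15/2 - 15) = 0, mu_x*x = 0*15/2 = 0, mu_y*y = 0*15/2 = 0. Satisfied.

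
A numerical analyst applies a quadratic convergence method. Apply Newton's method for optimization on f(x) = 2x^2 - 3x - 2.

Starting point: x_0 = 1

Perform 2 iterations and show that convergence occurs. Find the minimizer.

f(x) = 2x^2 - 3x - 2, f'(x) = 4x + (-3), f''(x) = 4
Step 1: f'(1) = 1, x_1 = 1 - 1/4 = 3/4
Step 2: f'(3/4) = 0, x_2 = 3/4 (converged)
Newton's method converges in 1 step for quadratics.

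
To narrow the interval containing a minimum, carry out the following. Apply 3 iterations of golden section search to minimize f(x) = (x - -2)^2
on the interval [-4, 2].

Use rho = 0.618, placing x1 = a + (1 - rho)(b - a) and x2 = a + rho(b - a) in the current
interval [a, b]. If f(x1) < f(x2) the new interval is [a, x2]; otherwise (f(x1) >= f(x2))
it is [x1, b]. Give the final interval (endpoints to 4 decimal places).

Golden section search for min of f(x) = (x - -2)^2 on [-4, 2].
Each step: x1 = a + (1 - rho)(b - a), x2 = a + rho(b - a); if f(x1) < f(x2) keep [a, x2], otherwise keep [x1, b].
Step 1: [-4.0000, 2.0000], x1=-1.7080 (f=0.0853), x2=-0.2920 (f=2.9173); f(x1) < f(x2) => keep [-4.0000, -0.2920]
Step 2: [-4.0000, -0.2920], x1=-2.5835 (f=0.3405), x2=-1.7085 (f=0.0850); f(x1) > f(x2) => keep [-2.5835, -0.2920]
Step 3: [-2.5835, -0.2920], x1=-1.7082 (f=0.0852), x2=-1.1674 (f=0.6933); f(x1) < f(x2) => keep [-2.5835, -1.1674]
Final interval: [-2.5835, -1.1674]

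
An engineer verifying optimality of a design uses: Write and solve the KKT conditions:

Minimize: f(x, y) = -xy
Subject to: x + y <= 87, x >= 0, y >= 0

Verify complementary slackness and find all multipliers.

Problem: min -xy s.t. x + y <= 87 (multiplier lambda), x >= 0 (mu_x), y >= 0 (mu_y)
KKT stationarity: -y + lambda - mu_x = 0, -x + lambda - mu_y = 0, with lambda, mu_x, mu_y >= 0
Complementary slackness: lambda*(x + y - 87) = 0, mu_x*x = 0, mu_y*y = 0
If lambda = 0: y = -mu_x <= 0 and x = -mu_y <= 0 force x = y = 0 with f = 0; but x = y = 87/2 is feasible with f = -7569/4 < 0, so this is not the minimum. Hence lambda > 0 and x + y = 87.
Try x > 0, y > 0 (so mu_x = mu_y = 0): y = lambda, x = lambda => x = y = lambda
x + y = 87 => 2*lambda = 87 => lambda = 87/2
x* = y* = 87/2 > 0, consistent with mu_x = mu_y = 0.
(Any feasible point with x = 0 or y = 0 has f = 0 > -7569/4, so the minimum is not on those boundaries.)
min(-xy) = -7569/4 (i.e. max xy = 7569/4)
Multipliers: lambda = 87/2, mu_x = 0, mu_y = 0
Complementary slackness: lambda*(x + y - 87) = 87/2*(87/2 + 87/2 - 87) = 0, mu_x*x = 0*87/2 = 0, mu_y*y = 0*87/2 = 0. Satisfied.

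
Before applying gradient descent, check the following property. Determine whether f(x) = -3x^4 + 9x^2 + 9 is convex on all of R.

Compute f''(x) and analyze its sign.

f(x) = -3x^4 + 9x^2 + 9
f'(x) = -12x^3 + 18x
f''(x) = -36x^2 + 18
f''(x) = -36x^2 + 18 -> -inf as |x| -> inf
Therefore, f is not globally convex on R.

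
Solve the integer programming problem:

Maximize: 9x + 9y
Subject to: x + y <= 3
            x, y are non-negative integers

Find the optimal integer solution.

Objective: 9x + 9y, constraint: x + y <= 3
Coefficient of x is 9 >= coefficient of y is 9, so allocate the entire budget to x.
Optimal: x = 3, y = 0, value = 27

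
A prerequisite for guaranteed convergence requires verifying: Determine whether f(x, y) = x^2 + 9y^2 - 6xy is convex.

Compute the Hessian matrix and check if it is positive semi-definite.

f(x,y) = x^2 + 9y^2 - 6xy
Hessian H = [[2, -6], [-6, 18]]
trace(H) = 20, det(H) = 0
Eigenvalues: (20 +/- sqrt(400)) / 2 = 20, 0
Since both eigenvalues >= 0, f is convex.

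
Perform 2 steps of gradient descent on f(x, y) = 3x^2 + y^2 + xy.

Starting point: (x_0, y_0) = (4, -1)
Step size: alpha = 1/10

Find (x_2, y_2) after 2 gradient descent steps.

f(x,y) = 3x^2 + y^2 + xy
grad_x = 6x + 1y, grad_y = 2y + 1x
Step 1: grad = (23, 2), (17/10, -6/5)
Step 2: grad = (9, -7/10), (4/5, -113/100)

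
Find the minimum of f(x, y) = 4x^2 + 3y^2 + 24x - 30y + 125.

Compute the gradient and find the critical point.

f(x,y) = 4x^2 + 3y^2 + 24x - 30y + 125
df/dx = 8x + (24) = 0  =>  x = -3
df/dy = 6y + (-30) = 0  =>  y = 5
f(-3, 5) = 4*(-3)^2 + 3*(5)^2 + 24*(-3) + -30*(5) + 125 = 14
Hessian is diagonal with entries 8, 6 > 0, so this is a minimum.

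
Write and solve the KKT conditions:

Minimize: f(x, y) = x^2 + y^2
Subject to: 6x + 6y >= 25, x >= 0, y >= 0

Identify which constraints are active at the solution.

KKT conditions for min x^2 + y^2 s.t. 6x + 6y >= 25, x >= 0, y >= 0:
Stationarity: 2x = mu*6 + mu_x, 2y = mu*6 + mu_y, with mu, mu_x, mu_y >= 0
Complementary slackness: mu*(6x + 6y - 25) = 0, mu_x*x = 0, mu_y*y = 0
(0, 0) is infeasible (6*0 + 6*0 < 25), so if mu = 0 stationarity would force x = mu_x/2 >= 0, y = mu_y/2 >= 0 with mu_x*x = mu_y*y = 0, i.e. x = y = 0: contradiction. Hence mu > 0 and 6x + 6y = 25 is active.
Try x > 0, y > 0 (so mu_x = mu_y = 0): x = 6*mu/2, y = 6*mu/2
Substitute: 6*(6*mu/2) + 6*(6*mu/2) = 25
  mu*72/2 = 25 => mu = 25/36
x* = 25/12 > 0, y* = 25/12 > 0, consistent with mu_x = mu_y = 0.
f is convex and the constraints are linear, so this KKT point is the global minimum.
f* = 625/72
Active constraints: 6x + 6y >= 25 (holds with equality, mu = 25/36 > 0); x >= 0 and y >= 0 are inactive (mu_x = mu_y = 0).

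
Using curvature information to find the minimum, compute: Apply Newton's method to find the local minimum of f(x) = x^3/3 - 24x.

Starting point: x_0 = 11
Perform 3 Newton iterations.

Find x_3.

f(x) = x^3/3 - 24x
f'(x) = x^2 - 24, f''(x) = 2x
Newton update: x_{n+1} = x_n - (x_n^2 - 24)/(2*x_n)
Step 1: x_0 = 11, f'=97, f''=22, x_1 = 145/22
Step 2: x_1 = 145/22, f'=9409/484, f''=145/11, x_2 = 32641/6380
Step 3: x_2 = 32641/6380, f'=88529281/40704400, f''=32641/3190, x_3 = 2042340481/416499160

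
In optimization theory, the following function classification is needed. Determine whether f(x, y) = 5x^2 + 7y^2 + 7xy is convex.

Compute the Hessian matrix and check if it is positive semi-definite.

f(x,y) = 5x^2 + 7y^2 + 7xy
Hessian H = [[10, 7], [7, 14]]
trace(H) = 24, det(H) = 91
Eigenvalues: (24 +/- sqrt(212)) / 2 = 19.28, 4.72
Since both eigenvalues > 0, f is convex.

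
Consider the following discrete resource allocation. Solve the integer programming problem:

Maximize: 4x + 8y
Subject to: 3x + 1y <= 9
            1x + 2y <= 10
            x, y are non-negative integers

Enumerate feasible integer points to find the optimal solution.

Constraint 1: 3x + 1y <= 9
Constraint 2: 1x + 2y <= 10
Feasible x range (need y >= 0): 0 <= x <= min(9/3, 10/1) => x in {0, ..., 3}.
Enumerate feasible integer points row by row (the coefficient of y is 8 > 0, so for each x the largest feasible y gives the best value):
  x = 0: y <= min((9 - 3*0)/1, (10 - 1*0)/2) => y in {0, ..., 5}; best 4*0 + 8*5 = 40
  x = 1: y <= min((9 - 3*1)/1, (10 - 1*1)/2) => y in {0, ..., 4}; best 4*1 + 8*4 = 36
  x = 2: y <= min((9 - 3*2)/1, (10 - 1*2)/2) => y in {0, ..., 3}; best 4*2 + 8*3 = 32
  x = 3: y <= min((9 - 3*3)/1, (10 - 1*3)/2) => y in {0}; best 4*3 + 8*0 = 12
The maximum 4x + 8y = 40 is achieved at x = 0, y = 5.
Check: 3*0 + 1*5 = 5 <= 9 and 1*0 + 2*5 = 10 <= 10.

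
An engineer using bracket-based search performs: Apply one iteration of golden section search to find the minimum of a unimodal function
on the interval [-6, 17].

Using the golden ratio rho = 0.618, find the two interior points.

Golden section search on [-6, 17].
Golden ratio rho = 0.618 (approx).
Interior points:
  x_1 = -6 + (1-0.618)*23 = 2.7860
  x_2 = -6 + 0.618*23 = 8.2140
Compare f(x_1) and f(x_2) to determine which subinterval to keep.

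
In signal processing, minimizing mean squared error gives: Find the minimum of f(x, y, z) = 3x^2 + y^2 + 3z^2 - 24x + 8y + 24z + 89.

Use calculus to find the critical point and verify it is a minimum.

f(x,y,z) = 3x^2 + y^2 + 3z^2 - 24x + 8y + 24z + 89
df/dx = 6x + (-24) = 0 => x = 4
df/dy = 2y + (8) = 0 => y = -4
df/dz = 6z + (24) = 0 => z = -4
f(4,-4,-4) = 3*(4)^2 + 1*(-4)^2 + 3*(-4)^2 + -24*(4) + 8*(-4) + 24*(-4) + 89 = -23
Hessian is diagonal with entries 6, 2, 6 > 0, confirmed minimum.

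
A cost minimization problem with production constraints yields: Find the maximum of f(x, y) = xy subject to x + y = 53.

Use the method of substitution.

Substitute y = 53 - x into f(x,y) = xy:
g(x) = x(53 - x) = 53x - x^2
g'(x) = 53 - 2x = 0  =>  x = 53/2
y = 53 - 53/2 = 53/2
Maximum value = (53/2) * (53/2) = 2809/4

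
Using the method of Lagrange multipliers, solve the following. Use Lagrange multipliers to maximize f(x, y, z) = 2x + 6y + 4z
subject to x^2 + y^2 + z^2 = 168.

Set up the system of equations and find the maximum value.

Lagrange conditions: 2 = 2*lambda*x, 6 = 2*lambda*y, 4 = 2*lambda*z
So x:2 = y:6 = z:4, i.e. x = 2t, y = 6t, z = 4t
Constraint: t^2*(2^2 + 6^2 + 4^2) = 168
  t^2 * 56 = 168  =>  t = sqrt(3)
Maximum = 2*2t + 6*6t + 4*4t = 56*sqrt(3) = sqrt(9408)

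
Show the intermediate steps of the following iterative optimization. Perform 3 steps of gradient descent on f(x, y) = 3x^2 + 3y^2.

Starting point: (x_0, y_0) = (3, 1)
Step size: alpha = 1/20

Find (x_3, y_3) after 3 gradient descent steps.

f(x,y) = 3x^2 + 3y^2
grad_x = 6x + 0y, grad_y = 6y + 0x
Step 1: grad = (18, 6), (21/10, 7/10)
Step 2: grad = (63/5, 21/5), (147/100, 49/100)
Step 3: grad = (441/50, 147/50), (1029/1000, 343/1000)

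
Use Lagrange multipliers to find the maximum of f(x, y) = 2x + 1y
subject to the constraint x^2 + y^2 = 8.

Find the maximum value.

Set up Lagrange conditions: grad f = lambda * grad g
  2 = 2*lambda*x
  1 = 2*lambda*y
From these: x/y = 2/1, so x = 2t, y = 1t for some t.
Substitute into constraint: (2t)^2 + (1t)^2 = 8
  t^2 * 5 = 8
  t = sqrt(8/5)
Maximum = 2*x + 1*y = (2^2 + 1^2)*t = 5 * sqrt(8/5) = sqrt(40)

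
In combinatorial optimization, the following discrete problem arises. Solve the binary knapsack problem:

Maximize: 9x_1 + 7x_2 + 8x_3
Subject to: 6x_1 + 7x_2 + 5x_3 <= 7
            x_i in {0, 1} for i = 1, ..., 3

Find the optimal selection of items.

Items: item 1 (v=9, w=6), item 2 (v=7, w=7), item 3 (v=8, w=5)
Capacity: 7
Checking all 8 subsets (w = total weight, v = total value):
  {}: w = 0, v = 0
  {1}: w = 6, v = 9
  {2}: w = 7, v = 7
  {3}: w = 5, v = 8
  {1, 2}: w = 13 > 7, infeasible
  {1, 3}: w = 11 > 7, infeasible
  {2, 3}: w = 12 > 7, infeasible
  {1, 2, 3}: w = 18 > 7, infeasible
Best feasible subset: items [1]
Total weight: 6 <= 7, total value: 9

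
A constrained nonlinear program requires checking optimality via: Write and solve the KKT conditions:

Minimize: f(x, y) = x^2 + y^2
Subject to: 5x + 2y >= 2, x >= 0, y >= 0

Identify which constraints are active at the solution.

KKT conditions for min x^2 + y^2 s.t. 5x + 2y >= 2, x >= 0, y >= 0:
Stationarity: 2x = mu*5 + mu_x, 2y = mu*2 + mu_y, with mu, mu_x, mu_y >= 0
Complementary slackness: mu*(5x + 2y - 2) = 0, mu_x*x = 0, mu_y*y = 0
(0, 0) is infeasible (5*0 + 2*0 < 2), so if mu = 0 stationarity would force x = mu_x/2 >= 0, y = mu_y/2 >= 0 with mu_x*x = mu_y*y = 0, i.e. x = y = 0: contradiction. Hence mu > 0 and 5x + 2y = 2 is active.
Try x > 0, y > 0 (so mu_x = mu_y = 0): x = 5*mu/2, y = 2*mu/2
Substitute: 5*(5*mu/2) + 2*(2*mu/2) = 2
  mu*29/2 = 2 => mu = 4/29
x* = 10/29 > 0, y* = 4/29 > 0, consistent with mu_x = mu_y = 0.
f is convex and the constraints are linear, so this KKT point is the global minimum.
f* = 4/29
Active constraints: 5x + 2y >= 2 (holds with equality, mu = 4/29 > 0); x >= 0 and y >= 0 are inactive (mu_x = mu_y = 0).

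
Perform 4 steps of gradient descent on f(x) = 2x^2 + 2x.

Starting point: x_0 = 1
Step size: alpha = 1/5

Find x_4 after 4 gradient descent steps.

f(x) = 2x^2 + 2x, f'(x) = 4x + (2)
Step 1: f'(1) = 6, x_1 = 1 - 1/5 * 6 = -1/5
Step 2: f'(-1/5) = 6/5, x_2 = -1/5 - 1/5 * 6/5 = -11/25
Step 3: f'(-11/25) = 6/25, x_3 = -11/25 - 1/5 * 6/25 = -61/125
Step 4: f'(-61/125) = 6/125, x_4 = -61/125 - 1/5 * 6/125 = -311/625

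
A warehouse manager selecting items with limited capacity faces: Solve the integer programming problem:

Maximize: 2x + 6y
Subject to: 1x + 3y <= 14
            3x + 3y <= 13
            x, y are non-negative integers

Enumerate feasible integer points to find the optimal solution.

Constraint 1: 1x + 3y <= 14
Constraint 2: 3x + 3y <= 13
Feasible x range (need y >= 0): 0 <= x <= min(14/1, 13/3) => x in {0, ..., 4}.
Enumerate feasible integer points row by row (the coefficient of y is 6 > 0, so for each x the largest feasible y gives the best value):
  x = 0: y <= min((14 - 1*0)/3, (13 - 3*0)/3) => y in {0, ..., 4}; best 2*0 + 6*4 = 24
  x = 1: y <= min((14 - 1*1)/3, (13 - 3*1)/3) => y in {0, ..., 3}; best 2*1 + 6*3 = 20
  x = 2: y <= min((14 - 1*2)/3, (13 - 3*2)/3) => y in {0, ..., 2}; best 2*2 + 6*2 = 16
  x = 3: y <= min((14 - 1*3)/3, (13 - 3*3)/3) => y in {0, ..., 1}; best 2*3 + 6*1 = 12
  x = 4: y <= min((14 - 1*4)/3, (13 - 3*4)/3) => y in {0}; best 2*4 + 6*0 = 8
The maximum 2x + 6y = 24 is achieved at x = 0, y = 4.
Check: 1*0 + 3*4 = 12 <= 14 and 3*0 + 3*4 = 12 <= 13.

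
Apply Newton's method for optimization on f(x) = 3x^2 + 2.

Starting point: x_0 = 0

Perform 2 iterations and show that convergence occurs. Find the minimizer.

f(x) = 3x^2 + 2, f'(x) = 6x + (0), f''(x) = 6
Step 1: f'(0) = 0, x_1 = 0 - 0/6 = 0
Step 2: f'(0) = 0, x_2 = 0 (converged)
Newton's method converges in 1 step for quadratics.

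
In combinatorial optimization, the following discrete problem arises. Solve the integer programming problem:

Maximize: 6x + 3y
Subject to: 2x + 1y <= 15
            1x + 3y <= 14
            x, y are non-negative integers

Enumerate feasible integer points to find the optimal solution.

Constraint 1: 2x + 1y <= 15
Constraint 2: 1x + 3y <= 14
Feasible x range (need y >= 0): 0 <= x <= min(15/2, 14/1) => x in {0, ..., 7}.
Enumerate feasible integer points row by row (the coefficient of y is 3 > 0, so for each x the largest feasible y gives the best value):
  x = 0: y <= min((15 - 2*0)/1, (14 - 1*0)/3) => y in {0, ..., 4}; best 6*0 + 3*4 = 12
  x = 1: y <= min((15 - 2*1)/1, (14 - 1*1)/3) => y in {0, ..., 4}; best 6*1 + 3*4 = 18
  x = 2: y <= min((15 - 2*2)/1, (14 - 1*2)/3) => y in {0, ..., 4}; best 6*2 + 3*4 = 24
  x = 3: y <= min((15 - 2*3)/1, (14 - 1*3)/3) => y in {0, ..., 3}; best 6*3 + 3*3 = 27
  x = 4: y <= min((15 - 2*4)/1, (14 - 1*4)/3) => y in {0, ..., 3}; best 6*4 + 3*3 = 33
  x = 5: y <= min((15 - 2*5)/1, (14 - 1*5)/3) => y in {0, ..., 3}; best 6*5 + 3*3 = 39
  x = 6: y <= min((15 - 2*6)/1, (14 - 1*6)/3) => y in {0, ..., 2}; best 6*6 + 3*2 = 42
  x = 7: y <= min((15 - 2*7)/1, (14 - 1*7)/3) => y in {0, ..., 1}; best 6*7 + 3*1 = 45
The maximum 6x + 3y = 45 is achieved at x = 7, y = 1.
Check: 2*7 + 1*1 = 15 <= 15 and 1*7 + 3*1 = 10 <= 14.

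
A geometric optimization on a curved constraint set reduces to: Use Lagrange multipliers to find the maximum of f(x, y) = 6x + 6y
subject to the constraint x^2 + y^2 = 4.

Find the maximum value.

Set up Lagrange conditions: grad f = lambda * grad g
  6 = 2*lambda*x
  6 = 2*lambda*y
From these: x/y = 6/6, so x = 6t, y = 6t for some t.
Substitute into constraint: (6t)^2 + (6t)^2 = 4
  t^2 * 72 = 4
  t = sqrt(4/72)
Maximum = 6*x + 6*y = (6^2 + 6^2)*t = 72 * sqrt(4/72) = sqrt(288)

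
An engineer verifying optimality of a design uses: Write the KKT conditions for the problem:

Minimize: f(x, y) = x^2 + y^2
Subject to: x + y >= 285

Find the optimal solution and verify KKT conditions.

KKT conditions for min x^2 + y^2 s.t. x + y >= 285:
Stationarity: 2x = mu, 2y = mu
So x = y = mu/2.
Complementary slackness: mu*(x + y - 285) = 0
Primal feasibility: x + y >= 285; dual feasibility: mu >= 0
If mu = 0 then x = y = 0, but 0 + 0 < 285 is infeasible, so the constraint is active.
Constraint active: x + y = 2*(mu/2) = 285 => mu = 285
x = y = 285/2, f = 81225/2
Verify: stationarity 2*(285/2) = 285 = mu; primal 285/2 + 285/2 = 285 >= 285; dual mu = 285 >= 0; complementary slackness 285*(285 - 285) = 0. All KKT conditions hold.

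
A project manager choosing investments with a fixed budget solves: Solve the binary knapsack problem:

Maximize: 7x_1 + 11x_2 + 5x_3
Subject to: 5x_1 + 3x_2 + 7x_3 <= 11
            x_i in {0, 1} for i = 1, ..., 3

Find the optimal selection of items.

Items: item 1 (v=7, w=5), item 2 (v=11, w=3), item 3 (v=5, w=7)
Capacity: 11
Checking all 8 subsets (w = total weight, v = total value):
  {}: w = 0, v = 0
  {1}: w = 5, v = 7
  {2}: w = 3, v = 11
  {3}: w = 7, v = 5
  {1, 2}: w = 8, v = 18
  {1, 3}: w = 12 > 11, infeasible
  {2, 3}: w = 10, v = 16
  {1, 2, 3}: w = 15 > 11, infeasible
Best feasible subset: items [1, 2]
Total weight: 8 <= 11, total value: 18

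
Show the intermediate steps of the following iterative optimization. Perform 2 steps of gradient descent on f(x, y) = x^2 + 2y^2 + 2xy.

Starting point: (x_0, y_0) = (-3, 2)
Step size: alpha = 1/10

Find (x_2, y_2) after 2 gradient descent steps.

f(x,y) = x^2 + 2y^2 + 2xy
grad_x = 2x + 2y, grad_y = 4y + 2x
Step 1: grad = (-2, 2), (-14/5, 9/5)
Step 2: grad = (-2, 8/5), (-13/5, 41/25)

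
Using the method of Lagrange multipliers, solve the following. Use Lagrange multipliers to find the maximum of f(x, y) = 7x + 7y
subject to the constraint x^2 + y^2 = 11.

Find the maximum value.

Set up Lagrange conditions: grad f = lambda * grad g
  7 = 2*lambda*x
  7 = 2*lambda*y
From these: x/y = 7/7, so x = 7t, y = 7t for some t.
Substitute into constraint: (7t)^2 + (7t)^2 = 11
  t^2 * 98 = 11
  t = sqrt(11/98)
Maximum = 7*x + 7*y = (7^2 + 7^2)*t = 98 * sqrt(11/98) = sqrt(1078)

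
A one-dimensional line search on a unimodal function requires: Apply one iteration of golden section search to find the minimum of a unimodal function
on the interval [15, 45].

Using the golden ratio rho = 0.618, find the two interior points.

Golden section search on [15, 45].
Golden ratio rho = 0.618 (approx).
Interior points:
  x_1 = 15 + (1-0.618)*30 = 26.4600
  x_2 = 15 + 0.618*30 = 33.5400
Compare f(x_1) and f(x_2) to determine which subinterval to keep.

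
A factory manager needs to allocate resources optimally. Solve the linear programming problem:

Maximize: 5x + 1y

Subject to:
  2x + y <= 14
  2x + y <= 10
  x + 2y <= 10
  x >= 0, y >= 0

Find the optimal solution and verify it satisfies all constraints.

Feasible vertices: (0, 0), (0, 5), (10/3, 10/3), (5, 0)
Objective 5x + 1y at each vertex:
  (0, 0): 0
  (0, 5): 5
  (10/3, 10/3): 20
  (5, 0): 25
Maximum is 25 at (5, 0).
Verify constraints at (x, y) = (5, 0):
  2*5 + 1*0 = 10 <= 14
  2*5 + 1*0 = 10 <= 10 (active)
  1*5 + 2*0 = 5 <= 10
  x = 5 >= 0, y = 0 >= 0. All constraints satisfied.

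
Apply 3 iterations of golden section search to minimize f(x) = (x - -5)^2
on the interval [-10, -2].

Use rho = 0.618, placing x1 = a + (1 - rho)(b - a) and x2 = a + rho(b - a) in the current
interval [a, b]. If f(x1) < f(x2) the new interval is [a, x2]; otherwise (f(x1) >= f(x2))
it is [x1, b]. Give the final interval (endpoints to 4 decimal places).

Golden section search for min of f(x) = (x - -5)^2 on [-10, -2].
Each step: x1 = a + (1 - rho)(b - a), x2 = a + rho(b - a); if f(x1) < f(x2) keep [a, x2], otherwise keep [x1, b].
Step 1: [-10.0000, -2.0000], x1=-6.9440 (f=3.7791), x2=-5.0560 (f=0.0031); f(x1) > f(x2) => keep [-6.9440, -2.0000]
Step 2: [-6.9440, -2.0000], x1=-5.0554 (f=0.0031), x2=-3.8886 (f=1.2352); f(x1) < f(x2) => keep [-6.9440, -3.8886]
Step 3: [-6.9440, -3.8886], x1=-5.7768 (f=0.6035), x2=-5.0558 (f=0.0031); f(x1) > f(x2) => keep [-5.7768, -3.8886]
Final interval: [-5.7768, -3.8886]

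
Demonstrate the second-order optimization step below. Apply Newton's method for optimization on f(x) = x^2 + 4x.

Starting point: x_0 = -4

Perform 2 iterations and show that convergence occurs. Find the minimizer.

f(x) = x^2 + 4x, f'(x) = 2x + (4), f''(x) = 2
Step 1: f'(-4) = -4, x_1 = -4 - -4/2 = -2
Step 2: f'(-2) = 0, x_2 = -2 (converged)
Newton's method converges in 1 step for quadratics.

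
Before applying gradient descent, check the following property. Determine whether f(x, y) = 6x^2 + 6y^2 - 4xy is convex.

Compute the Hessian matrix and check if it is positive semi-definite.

f(x,y) = 6x^2 + 6y^2 - 4xy
Hessian H = [[12, -4], [-4, 12]]
trace(H) = 24, det(H) = 128
Eigenvalues: (24 +/- sqrt(64)) / 2 = 16, 8
Since both eigenvalues > 0, f is convex.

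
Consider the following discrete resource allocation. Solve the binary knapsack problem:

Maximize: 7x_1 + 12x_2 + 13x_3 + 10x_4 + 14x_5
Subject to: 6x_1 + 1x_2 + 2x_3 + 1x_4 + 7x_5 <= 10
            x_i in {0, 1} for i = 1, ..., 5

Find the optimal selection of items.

Items: item 1 (v=7, w=6), item 2 (v=12, w=1), item 3 (v=13, w=2), item 4 (v=10, w=1), item 5 (v=14, w=7)
Capacity: 10
Checking all 32 subsets (w = total weight, v = total value):
  {}: w = 0, v = 0
  {1}: w = 6, v = 7
  {2}: w = 1, v = 12
  {3}: w = 2, v = 13
  {4}: w = 1, v = 10
  {5}: w = 7, v = 14
  {1, 2}: w = 7, v = 19
  {1, 3}: w = 8, v = 20
  {1, 4}: w = 7, v = 17
  {1, 5}: w = 13 > 10, infeasible
  {2, 3}: w = 3, v = 25
  {2, 4}: w = 2, v = 22
  {2, 5}: w = 8, v = 26
  {3, 4}: w = 3, v = 23
  {3, 5}: w = 9, v = 27
  {4, 5}: w = 8, v = 24
  {1, 2, 3}: w = 9, v = 32
  {1, 2, 4}: w = 8, v = 29
  {1, 2, 5}: w = 14 > 10, infeasible
  {1, 3, 4}: w = 9, v = 30
  {1, 3, 5}: w = 15 > 10, infeasible
  {1, 4, 5}: w = 14 > 10, infeasible
  {2, 3, 4}: w = 4, v = 35
  {2, 3, 5}: w = 10, v = 39
  {2, 4, 5}: w = 9, v = 36
  {3, 4, 5}: w = 10, v = 37
  {1, 2, 3, 4}: w = 10, v = 42
  {1, 2, 3, 5}: w = 16 > 10, infeasible
  {1, 2, 4, 5}: w = 15 > 10, infeasible
  {1, 3, 4, 5}: w = 16 > 10, infeasible
  {2, 3, 4, 5}: w = 11 > 10, infeasible
  {1, 2, 3, 4, 5}: w = 17 > 10, infeasible
Best feasible subset: items [1, 2, 3, 4]
Total weight: 10 <= 10, total value: 42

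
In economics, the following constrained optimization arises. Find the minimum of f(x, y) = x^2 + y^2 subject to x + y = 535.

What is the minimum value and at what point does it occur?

Substitute y = 535 - x into f(x,y) = x^2 + y^2:
g(x) = x^2 + (535 - x)^2 = 2x^2 - 1070x + 286225
g'(x) = 4x - 1070 = 0  =>  x = 535/2
y = 535 - 535/2 = 535/2
Minimum value = (535/2)^2 + (535/2)^2 = 286225/2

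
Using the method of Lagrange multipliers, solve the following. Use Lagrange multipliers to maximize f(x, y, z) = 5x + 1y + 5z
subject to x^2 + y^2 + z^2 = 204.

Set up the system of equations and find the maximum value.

Lagrange conditions: 5 = 2*lambda*x, 1 = 2*lambda*y, 5 = 2*lambda*z
So x:5 = y:1 = z:5, i.e. x = 5t, y = 1t, z = 5t
Constraint: t^2*(5^2 + 1^2 + 5^2) = 204
  t^2 * 51 = 204  =>  t = sqrt(4)
Maximum = 5*5t + 1*1t + 5*5t = 51*sqrt(4) = 102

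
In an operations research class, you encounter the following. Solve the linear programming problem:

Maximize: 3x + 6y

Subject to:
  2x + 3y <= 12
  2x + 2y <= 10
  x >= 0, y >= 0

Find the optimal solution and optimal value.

Feasible vertices: (0, 0), (0, 4), (3, 2), (5, 0)
Objective 3x + 6y at each:
  (0, 0): 0
  (0, 4): 24
  (3, 2): 21
  (5, 0): 15
Maximum is 24 at (0, 4).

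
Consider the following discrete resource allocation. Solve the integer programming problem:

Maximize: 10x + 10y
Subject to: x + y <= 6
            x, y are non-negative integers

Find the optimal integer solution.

Objective: 10x + 10y, constraint: x + y <= 6
Coefficient of x is 10 >= coefficient of y is 10, so allocate the entire budget to x.
Optimal: x = 6, y = 0, value = 60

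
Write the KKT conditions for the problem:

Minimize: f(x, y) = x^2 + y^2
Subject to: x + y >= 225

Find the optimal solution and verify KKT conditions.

KKT conditions for min x^2 + y^2 s.t. x + y >= 225:
Stationarity: 2x = mu, 2y = mu
So x = y = mu/2.
Complementary slackness: mu*(x + y - 225) = 0
Primal feasibility: x + y >= 225; dual feasibility: mu >= 0
If mu = 0 then x = y = 0, but 0 + 0 < 225 is infeasible, so the constraint is active.
Constraint active: x + y = 2*(mu/2) = 225 => mu = 225
x = y = 225/2, f = 50625/2
Verify: stationarity 2*(225/2) = 225 = mu; primal 225/2 + 225/2 = 225 >= 225; dual mu = 225 >= 0; complementary slackness 225*(225 - 225) = 0. All KKT conditions hold.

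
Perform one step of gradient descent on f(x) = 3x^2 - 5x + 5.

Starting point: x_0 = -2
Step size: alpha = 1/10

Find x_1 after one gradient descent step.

f(x) = 3x^2 - 5x + 5
f'(x) = 6x - 5
f'(-2) = 6*-2 + (-5) = -17
x_1 = x_0 - alpha * f'(x_0) = -2 - 1/10 * -17 = -3/10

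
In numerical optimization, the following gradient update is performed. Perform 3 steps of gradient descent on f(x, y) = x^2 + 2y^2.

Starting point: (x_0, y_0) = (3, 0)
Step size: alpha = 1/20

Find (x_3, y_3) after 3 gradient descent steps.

f(x,y) = x^2 + 2y^2
grad_x = 2x + 0y, grad_y = 4y + 0x
Step 1: grad = (6, 0), (27/10, 0)
Step 2: grad = (27/5, 0), (243/100, 0)
Step 3: grad = (243/50, 0), (2187/1000, 0)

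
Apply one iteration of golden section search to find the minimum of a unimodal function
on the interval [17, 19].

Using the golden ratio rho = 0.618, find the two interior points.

Golden section search on [17, 19].
Golden ratio rho = 0.618 (approx).
Interior points:
  x_1 = 17 + (1-0.618)*2 = 17.7640
  x_2 = 17 + 0.618*2 = 18.2360
Compare f(x_1) and f(x_2) to determine which subinterval to keep.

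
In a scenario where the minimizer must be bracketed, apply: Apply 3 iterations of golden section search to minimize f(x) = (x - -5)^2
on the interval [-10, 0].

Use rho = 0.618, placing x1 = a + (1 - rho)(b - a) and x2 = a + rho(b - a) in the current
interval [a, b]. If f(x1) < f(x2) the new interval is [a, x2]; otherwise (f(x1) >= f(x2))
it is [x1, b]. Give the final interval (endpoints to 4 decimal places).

Golden section search for min of f(x) = (x - -5)^2 on [-10, 0].
Each step: x1 = a + (1 - rho)(b - a), x2 = a + rho(b - a); if f(x1) < f(x2) keep [a, x2], otherwise keep [x1, b].
Step 1: [-10.0000, 0.0000], x1=-6.1800 (f=1.3924), x2=-3.8200 (f=1.3924); f(x1) = f(x2) (tie, not '<') => keep [-6.1800, 0.0000]
Step 2: [-6.1800, 0.0000], x1=-3.8192 (f=1.3942), x2=-2.3608 (f=6.9656); f(x1) < f(x2) => keep [-6.1800, -2.3608]
Step 3: [-6.1800, -2.3608], x1=-4.7211 (f=0.0778), x2=-3.8197 (f=1.3931); f(x1) < f(x2) => keep [-6.1800, -3.8197]
Final interval: [-6.1800, -3.8197]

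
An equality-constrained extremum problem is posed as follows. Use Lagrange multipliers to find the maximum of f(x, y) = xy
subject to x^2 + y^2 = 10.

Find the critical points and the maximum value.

Lagrange conditions: y = 2*lambda*x and x = 2*lambda*y
If x = 0 then y = 0, violating the constraint, so x, y != 0.
Dividing: y/x = x/y => x^2 = y^2 => y = x or y = -x
Constraint: 2x^2 = 10 => x^2 = 5 => x = +/-sqrt(5)
Critical points: (sqrt(5), sqrt(5)), (-sqrt(5), -sqrt(5)), (sqrt(5), -sqrt(5)), (-sqrt(5), sqrt(5))
  y = x:  xy = x^2 = 5  at (sqrt(5), sqrt(5)) and (-sqrt(5), -sqrt(5))
  y = -x: xy = -x^2 = -5 at (sqrt(5), -sqrt(5)) and (-sqrt(5), sqrt(5))
Maximum xy = 5 at (sqrt(5), sqrt(5)) and (-sqrt(5), -sqrt(5))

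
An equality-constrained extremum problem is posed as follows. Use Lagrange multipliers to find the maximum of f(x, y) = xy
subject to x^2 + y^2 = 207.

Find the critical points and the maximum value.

Lagrange conditions: y = 2*lambda*x and x = 2*lambda*y
If x = 0 then y = 0, violating the constraint, so x, y != 0.
Dividing: y/x = x/y => x^2 = y^2 => y = x or y = -x
Constraint: 2x^2 = 207 => x^2 = 207/2 => x = +/-sqrt(207/2)
Critical points: (sqrt(207/2), sqrt(207/2)), (-sqrt(207/2), -sqrt(207/2)), (sqrt(207/2), -sqrt(207/2)), (-sqrt(207/2), sqrt(207/2))
  y = x:  xy = x^2 = 207/2  at (sqrt(207/2), sqrt(207/2)) and (-sqrt(207/2), -sqrt(207/2))
  y = -x: xy = -x^2 = -207/2 at (sqrt(207/2), -sqrt(207/2)) and (-sqrt(207/2), sqrt(207/2))
Maximum xy = 207/2 at (sqrt(207/2), sqrt(207/2)) and (-sqrt(207/2), -sqrt(207/2))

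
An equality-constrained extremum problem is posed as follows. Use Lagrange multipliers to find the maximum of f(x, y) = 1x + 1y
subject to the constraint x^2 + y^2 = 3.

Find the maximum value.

Set up Lagrange conditions: grad f = lambda * grad g
  1 = 2*lambda*x
  1 = 2*lambda*y
From these: x/y = 1/1, so x = 1t, y = 1t for some t.
Substitute into constraint: (1t)^2 + (1t)^2 = 3
  t^2 * 2 = 3
  t = sqrt(3/2)
Maximum = 1*x + 1*y = (1^2 + 1^2)*t = 2 * sqrt(3/2) = sqrt(6)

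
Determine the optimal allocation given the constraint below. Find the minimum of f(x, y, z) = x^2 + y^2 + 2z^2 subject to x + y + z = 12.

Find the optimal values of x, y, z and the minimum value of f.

Using Lagrange multipliers on f = x^2 + y^2 + 2z^2 with constraint x + y + z = 12:
Conditions: 2*1*x = lambda, 2*1*y = lambda, 2*2*z = lambda
So x = lambda/2, y = lambda/2, z = lambda/4
Substituting into constraint: lambda * (5/4) = 12
lambda = 48/5
x = 24/5, y = 24/5, z = 12/5
Minimum value = 288/5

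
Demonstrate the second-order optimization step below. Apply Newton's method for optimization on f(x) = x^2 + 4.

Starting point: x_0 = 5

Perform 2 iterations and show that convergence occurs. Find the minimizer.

f(x) = x^2 + 4, f'(x) = 2x + (0), f''(x) = 2
Step 1: f'(5) = 10, x_1 = 5 - 10/2 = 0
Step 2: f'(0) = 0, x_2 = 0 (converged)
Newton's method converges in 1 step for quadratics.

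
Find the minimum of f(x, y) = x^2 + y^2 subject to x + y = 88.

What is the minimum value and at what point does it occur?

Substitute y = 88 - x into f(x,y) = x^2 + y^2:
g(x) = x^2 + (88 - x)^2 = 2x^2 - 176x + 7744
g'(x) = 4x - 176 = 0  =>  x = 44
y = 88 - 44 = 44
Minimum value = 44^2 + 44^2 = 3872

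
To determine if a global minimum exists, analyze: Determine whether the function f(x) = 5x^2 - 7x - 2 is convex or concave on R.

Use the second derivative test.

f(x) = 5x^2 - 7x - 2
f'(x) = 10x - 7
f''(x) = 10
Since f''(x) = 10 > 0 for all x, f is convex on R.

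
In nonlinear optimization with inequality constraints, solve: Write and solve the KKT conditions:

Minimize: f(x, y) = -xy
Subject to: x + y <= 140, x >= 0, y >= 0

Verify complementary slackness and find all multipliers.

Problem: min -xy s.t. x + y <= 140 (multiplier lambda), x >= 0 (mu_x), y >= 0 (mu_y)
KKT stationarity: -y + lambda - mu_x = 0, -x + lambda - mu_y = 0, with lambda, mu_x, mu_y >= 0
Complementary slackness: lambda*(x + y - 140) = 0, mu_x*x = 0, mu_y*y = 0
If lambda = 0: y = -mu_x <= 0 and x = -mu_y <= 0 force x = y = 0 with f = 0; but x = y = 70 is feasible with f = -4900 < 0, so this is not the minimum. Hence lambda > 0 and x + y = 140.
Try x > 0, y > 0 (so mu_x = mu_y = 0): y = lambda, x = lambda => x = y = lambda
x + y = 140 => 2*lambda = 140 => lambda = 70
x* = y* = 70 > 0, consistent with mu_x = mu_y = 0.
(Any feasible point with x = 0 or y = 0 has f = 0 > -4900, so the minimum is not on those boundaries.)
min(-xy) = -4900 (i.e. max xy = 4900)
Multipliers: lambda = 70, mu_x = 0, mu_y = 0
Complementary slackness: lambda*(x + y - 140) = 70*(70 + 70 - 140) = 0, mu_x*x = 0*70 = 0, mu_y*y = 0*70 = 0. Satisfied.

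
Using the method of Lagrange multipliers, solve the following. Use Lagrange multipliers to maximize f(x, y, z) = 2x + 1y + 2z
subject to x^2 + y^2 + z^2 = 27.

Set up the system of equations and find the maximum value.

Lagrange conditions: 2 = 2*lambda*x, 1 = 2*lambda*y, 2 = 2*lambda*z
So x:2 = y:1 = z:2, i.e. x = 2t, y = 1t, z = 2t
Constraint: t^2*(2^2 + 1^2 + 2^2) = 27
  t^2 * 9 = 27  =>  t = sqrt(3)
Maximum = 2*2t + 1*1t + 2*2t = 9*sqrt(3) = sqrt(243)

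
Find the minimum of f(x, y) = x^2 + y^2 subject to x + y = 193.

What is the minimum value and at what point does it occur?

Substitute y = 193 - x into f(x,y) = x^2 + y^2:
g(x) = x^2 + (193 - x)^2 = 2x^2 - 386x + 37249
g'(x) = 4x - 386 = 0  =>  x = 193/2
y = 193 - 193/2 = 193/2
Minimum value = (193/2)^2 + (193/2)^2 = 37249/2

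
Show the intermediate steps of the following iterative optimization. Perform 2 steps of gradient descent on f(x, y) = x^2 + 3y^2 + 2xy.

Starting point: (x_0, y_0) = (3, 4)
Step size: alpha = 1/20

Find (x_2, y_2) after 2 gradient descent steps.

f(x,y) = x^2 + 3y^2 + 2xy
grad_x = 2x + 2y, grad_y = 6y + 2x
Step 1: grad = (14, 30), (23/10, 5/2)
Step 2: grad = (48/5, 98/5), (91/50, 38/25)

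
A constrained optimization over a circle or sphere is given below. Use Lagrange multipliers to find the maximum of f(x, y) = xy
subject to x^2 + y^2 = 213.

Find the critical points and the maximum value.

Lagrange conditions: y = 2*lambda*x and x = 2*lambda*y
If x = 0 then y = 0, violating the constraint, so x, y != 0.
Dividing: y/x = x/y => x^2 = y^2 => y = x or y = -x
Constraint: 2x^2 = 213 => x^2 = 213/2 => x = +/-sqrt(213/2)
Critical points: (sqrt(213/2), sqrt(213/2)), (-sqrt(213/2), -sqrt(213/2)), (sqrt(213/2), -sqrt(213/2)), (-sqrt(213/2), sqrt(213/2))
  y = x:  xy = x^2 = 213/2  at (sqrt(213/2), sqrt(213/2)) and (-sqrt(213/2), -sqrt(213/2))
  y = -x: xy = -x^2 = -213/2 at (sqrt(213/2), -sqrt(213/2)) and (-sqrt(213/2), sqrt(213/2))
Maximum xy = 213/2 at (sqrt(213/2), sqrt(213/2)) and (-sqrt(213/2), -sqrt(213/2))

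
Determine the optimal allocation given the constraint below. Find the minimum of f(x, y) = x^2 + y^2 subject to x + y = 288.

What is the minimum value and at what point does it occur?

Substitute y = 288 - x into f(x,y) = x^2 + y^2:
g(x) = x^2 + (288 - x)^2 = 2x^2 - 576x + 82944
g'(x) = 4x - 576 = 0  =>  x = 144
y = 288 - 144 = 144
Minimum value = 144^2 + 144^2 = 41472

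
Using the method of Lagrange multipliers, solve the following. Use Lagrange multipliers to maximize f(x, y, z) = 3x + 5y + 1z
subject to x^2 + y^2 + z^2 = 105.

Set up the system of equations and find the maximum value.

Lagrange conditions: 3 = 2*lambda*x, 5 = 2*lambda*y, 1 = 2*lambda*z
So x:3 = y:5 = z:1, i.e. x = 3t, y = 5t, z = 1t
Constraint: t^2*(3^2 + 5^2 + 1^2) = 105
  t^2 * 35 = 105  =>  t = sqrt(3)
Maximum = 3*3t + 5*5t + 1*1t = 35*sqrt(3) = sqrt(3675)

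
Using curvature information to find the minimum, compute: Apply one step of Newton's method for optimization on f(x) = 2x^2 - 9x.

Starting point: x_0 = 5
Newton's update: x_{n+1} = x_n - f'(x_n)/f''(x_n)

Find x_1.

f(x) = 2x^2 - 9x
f'(x) = 4x + (-9), f''(x) = 4
Newton step: x_1 = x_0 - f'(x_0)/f''(x_0)
f'(5) = 11
x_1 = 5 - 11/4 = 9/4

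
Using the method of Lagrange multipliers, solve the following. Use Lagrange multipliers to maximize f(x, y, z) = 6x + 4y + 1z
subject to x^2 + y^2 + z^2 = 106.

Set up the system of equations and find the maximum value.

Lagrange conditions: 6 = 2*lambda*x, 4 = 2*lambda*y, 1 = 2*lambda*z
So x:6 = y:4 = z:1, i.e. x = 6t, y = 4t, z = 1t
Constraint: t^2*(6^2 + 4^2 + 1^2) = 106
  t^2 * 53 = 106  =>  t = sqrt(2)
Maximum = 6*6t + 4*4t + 1*1t = 53*sqrt(2) = sqrt(5618)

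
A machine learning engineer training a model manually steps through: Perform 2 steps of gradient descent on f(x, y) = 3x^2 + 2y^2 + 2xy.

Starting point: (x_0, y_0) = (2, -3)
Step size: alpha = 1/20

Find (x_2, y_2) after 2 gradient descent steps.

f(x,y) = 3x^2 + 2y^2 + 2xy
grad_x = 6x + 2y, grad_y = 4y + 2x
Step 1: grad = (6, -8), (17/10, -13/5)
Step 2: grad = (5, -7), (29/20, -9/4)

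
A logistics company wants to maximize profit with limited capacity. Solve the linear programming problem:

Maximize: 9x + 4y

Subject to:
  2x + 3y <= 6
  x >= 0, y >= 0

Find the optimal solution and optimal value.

The feasible region has vertices at [(0, 0), (3, 0), (0, 2)].
Checking objective 9x + 4y at each vertex:
  (0, 0): 9*0 + 4*0 = 0
  (3, 0): 9*3 + 4*0 = 27
  (0, 2): 9*0 + 4*2 = 8
Maximum is 27 at (3, 0).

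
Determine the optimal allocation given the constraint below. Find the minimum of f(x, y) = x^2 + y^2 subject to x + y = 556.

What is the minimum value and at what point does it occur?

Substitute y = 556 - x into f(x,y) = x^2 + y^2:
g(x) = x^2 + (556 - x)^2 = 2x^2 - 1112x + 309136
g'(x) = 4x - 1112 = 0  =>  x = 278
y = 556 - 278 = 278
Minimum value = 278^2 + 278^2 = 154568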